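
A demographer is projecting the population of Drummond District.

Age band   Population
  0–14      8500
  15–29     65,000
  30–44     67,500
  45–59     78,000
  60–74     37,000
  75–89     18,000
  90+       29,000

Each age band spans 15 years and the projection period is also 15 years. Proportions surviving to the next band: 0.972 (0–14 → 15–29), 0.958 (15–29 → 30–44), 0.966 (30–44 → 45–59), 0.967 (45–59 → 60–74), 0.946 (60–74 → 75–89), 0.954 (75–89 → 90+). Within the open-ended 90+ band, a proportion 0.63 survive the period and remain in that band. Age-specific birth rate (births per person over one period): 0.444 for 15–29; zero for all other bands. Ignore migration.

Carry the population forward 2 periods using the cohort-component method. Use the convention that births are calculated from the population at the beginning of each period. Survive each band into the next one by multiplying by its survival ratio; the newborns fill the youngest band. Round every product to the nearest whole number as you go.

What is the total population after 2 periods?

Let band 1 be 0–14 through band 7 = 90+.
After projecting period 1:
Births: 65000 × 0.444 = 28860
Band 2: 8500 × 0.972 = 8262
Band 3: 65000 × 0.958 = 62270
Band 4: 67500 × 0.966 = 65205
Band 5: 78000 × 0.967 = 75426
Band 6: 37000 × 0.946 = 35002
Band 7: 18000 × 0.954 + 29000 × 0.63 = 17172 + 18270 = 35442
End of period: [28860, 8262, 62270, 65205, 75426, 35002, 35442]
After projecting period 2:
Births: 8262 × 0.444 = 3668
Band 2: 28860 × 0.972 = 28052
Band 3: 8262 × 0.958 = 7915
Band 4: 62270 × 0.966 = 60153
Band 5: 65205 × 0.967 = 63053
Band 6: 75426 × 0.946 = 71353
Band 7: 35002 × 0.954 + 35442 × 0.63 = 33392 + 22328 = 55720
End of period: [3668, 28052, 7915, 60153, 63053, 71353, 55720]
Total after period 2: 3668 + 28052 + 7915 + 60153 + 63053 + 71353 + 55720 = 289914

289914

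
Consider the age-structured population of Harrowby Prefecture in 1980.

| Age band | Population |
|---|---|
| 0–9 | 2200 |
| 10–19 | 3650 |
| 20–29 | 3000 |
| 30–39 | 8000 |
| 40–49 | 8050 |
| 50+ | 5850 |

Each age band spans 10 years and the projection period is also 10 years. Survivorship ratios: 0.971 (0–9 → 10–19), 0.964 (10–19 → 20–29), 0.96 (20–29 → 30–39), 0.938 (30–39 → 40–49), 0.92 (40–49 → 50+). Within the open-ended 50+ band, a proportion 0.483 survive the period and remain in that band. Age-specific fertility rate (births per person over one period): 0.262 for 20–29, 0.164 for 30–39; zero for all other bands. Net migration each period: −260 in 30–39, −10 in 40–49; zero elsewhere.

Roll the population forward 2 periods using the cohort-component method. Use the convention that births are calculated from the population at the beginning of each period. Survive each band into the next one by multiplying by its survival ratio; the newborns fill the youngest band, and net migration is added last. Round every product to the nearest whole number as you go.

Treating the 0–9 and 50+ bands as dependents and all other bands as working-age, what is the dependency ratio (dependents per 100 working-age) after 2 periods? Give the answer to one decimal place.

Period 1:
Births: 3000 × 0.262 = 786 ; 8000 × 0.164 = 1312 → 2098
10–19: 2200 × 0.971 = 2136
20–29: 3650 × 0.964 = 3519
30–39: 3000 × 0.96 = 2880
40–49: 8000 × 0.938 = 7504
50+: 8050 × 0.92 + 5850 × 0.483 = 7406 + 2826 = 10232
Net migration: 30–39 − 260 → 2620; 40–49 − 10 → 7494
End of period: [2098, 2136, 3519, 2620, 7494, 10232]
Period 2:
Births: 3519 × 0.262 = 922 ; 2620 × 0.164 = 430 → 1352
10–19: 2098 × 0.971 = 2037
20–29: 2136 × 0.964 = 2059
30–39: 3519 × 0.96 = 3378
40–49: 2620 × 0.938 = 2458
50+: 7494 × 0.92 + 10232 × 0.483 = 6894 + 4942 = 11836
Net migration: 30–39 − 260 → 3118; 40–49 − 10 → 2448
End of period: [1352, 2037, 2059, 3118, 2448, 11836]
Dependents (band 0–9 + band 50+) = 1352 + 11836 = 13188; working-age = 9662; ratio = 13188/9662 × 100 = 136.5

136.5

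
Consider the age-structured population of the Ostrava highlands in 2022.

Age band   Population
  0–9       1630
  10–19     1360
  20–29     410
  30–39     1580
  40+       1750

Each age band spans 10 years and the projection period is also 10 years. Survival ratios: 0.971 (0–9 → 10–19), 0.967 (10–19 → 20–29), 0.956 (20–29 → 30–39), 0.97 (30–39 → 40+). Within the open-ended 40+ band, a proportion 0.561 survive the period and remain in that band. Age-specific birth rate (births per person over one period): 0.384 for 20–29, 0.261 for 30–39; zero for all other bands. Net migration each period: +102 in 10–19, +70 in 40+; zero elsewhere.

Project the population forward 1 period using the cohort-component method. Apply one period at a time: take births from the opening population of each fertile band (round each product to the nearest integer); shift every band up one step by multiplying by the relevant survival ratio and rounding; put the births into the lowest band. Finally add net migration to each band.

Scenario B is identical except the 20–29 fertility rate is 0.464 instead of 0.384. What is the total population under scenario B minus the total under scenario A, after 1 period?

(Bands numbered youngest = 1 to oldest = 5.)
— Period 1 —
Births: 410 × 0.384 = 157 ; 1580 × 0.261 = 412 → 569
Band 2: 1630 × 0.971 = 1583
Band 3: 1360 × 0.967 = 1315
Band 4: 410 × 0.956 = 392
Band 5: 1580 × 0.97 + 1750 × 0.561 = 1533 + 982 = 2515
Net migration: Band 2 + 102 → 1685; Band 5 + 70 → 2585
Population now: 0–9=569, 10–19=1685, 20–29=1315, 30–39=392, 40+=2585
Scenario A total after 1 period: 6546
Scenario B projection —
— Period 1 —
Births: 410 × 0.464 = 190 ; 1580 × 0.261 = 412 → 602
Band 2: 1630 × 0.971 = 1583
Band 3: 1360 × 0.967 = 1315
Band 4: 410 × 0.956 = 392
Band 5: 1580 × 0.97 + 1750 × 0.561 = 1533 + 982 = 2515
Net migration: Band 2 + 102 → 1685; Band 5 + 70 → 2585
Population now: 0–9=602, 10–19=1685, 20–29=1315, 30–39=392, 40+=2585
Scenario B total after 1 period: 6579
Difference B − A = 6579 − 6546 = 33

33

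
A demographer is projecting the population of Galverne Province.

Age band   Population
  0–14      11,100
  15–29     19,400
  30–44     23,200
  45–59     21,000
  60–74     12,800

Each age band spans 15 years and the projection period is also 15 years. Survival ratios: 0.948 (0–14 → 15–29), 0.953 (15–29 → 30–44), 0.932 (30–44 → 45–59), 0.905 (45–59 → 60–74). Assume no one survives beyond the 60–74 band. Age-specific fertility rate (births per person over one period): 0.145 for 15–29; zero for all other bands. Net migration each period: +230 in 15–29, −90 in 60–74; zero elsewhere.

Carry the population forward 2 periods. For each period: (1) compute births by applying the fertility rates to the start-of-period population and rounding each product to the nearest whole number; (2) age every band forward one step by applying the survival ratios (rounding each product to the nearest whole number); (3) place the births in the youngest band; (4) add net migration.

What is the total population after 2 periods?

51413

After projecting period 1:
Births: 19400 * 0.145 = 2813
15–29: 11100 * 0.948 = 10523
30–44: 19400 * 0.953 = 18488
45–59: 23200 * 0.932 = 21622
60–74: 21000 * 0.905 = 19005
Net migration: 15–29 + 230 → 10753; 60–74 − 90 → 18915
→ [2813, 10753, 18488, 21622, 18915]
After projecting period 2:
Births: 10753 * 0.145 = 1559
15–29: 2813 * 0.948 = 2667
30–44: 10753 * 0.953 = 10248
45–59: 18488 * 0.932 = 17231
60–74: 21622 * 0.905 = 19568
Net migration: 15–29 + 230 → 2897; 60–74 − 90 → 19478
→ [1559, 2897, 10248, 17231, 19478]
Total after period 2: 1559 + 2897 + 10248 + 17231 + 19478 = 51413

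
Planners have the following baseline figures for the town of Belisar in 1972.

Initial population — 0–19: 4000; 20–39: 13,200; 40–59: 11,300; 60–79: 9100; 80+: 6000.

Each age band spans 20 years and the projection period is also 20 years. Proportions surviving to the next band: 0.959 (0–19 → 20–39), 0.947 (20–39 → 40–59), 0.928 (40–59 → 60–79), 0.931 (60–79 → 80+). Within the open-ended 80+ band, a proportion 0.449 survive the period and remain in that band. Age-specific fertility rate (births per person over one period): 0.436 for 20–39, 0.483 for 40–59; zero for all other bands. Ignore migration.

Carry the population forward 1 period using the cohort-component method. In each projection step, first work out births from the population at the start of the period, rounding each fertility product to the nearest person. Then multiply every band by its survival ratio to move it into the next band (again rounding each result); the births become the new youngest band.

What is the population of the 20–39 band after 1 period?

Let band 1 be 0–19 through band 5 = 80+.
Period 1.
Births: 13200 × 0.436 = 5755, 11300 × 0.483 = 5458 → total 11213
Band 2: 4000 × 0.959 = 3836
Band 3: 13200 × 0.947 = 12500
Band 4: 11300 × 0.928 = 10486
Band 5: 9100 × 0.931 + 6000 × 0.449 = 8472 + 2694 = 11166
Population now: 0–19=11213, 20–39=3836, 40–59=12500, 60–79=10486, 80+=11166

3836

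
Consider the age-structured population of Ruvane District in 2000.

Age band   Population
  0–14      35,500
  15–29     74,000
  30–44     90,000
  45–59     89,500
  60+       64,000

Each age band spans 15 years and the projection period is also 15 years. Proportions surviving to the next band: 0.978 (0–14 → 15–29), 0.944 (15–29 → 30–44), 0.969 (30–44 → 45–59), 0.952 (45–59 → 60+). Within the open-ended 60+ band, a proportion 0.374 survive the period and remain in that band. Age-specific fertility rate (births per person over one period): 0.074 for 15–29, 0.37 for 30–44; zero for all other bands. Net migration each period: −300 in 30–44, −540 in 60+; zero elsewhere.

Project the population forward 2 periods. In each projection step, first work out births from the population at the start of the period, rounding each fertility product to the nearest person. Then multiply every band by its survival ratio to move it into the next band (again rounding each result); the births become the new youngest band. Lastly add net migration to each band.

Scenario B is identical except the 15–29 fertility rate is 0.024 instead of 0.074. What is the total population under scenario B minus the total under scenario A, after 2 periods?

-5355

Let group 1 be 0–14 through group 5 = 60+.
After projecting period 1:
Births: 74000 × 0.074 = 5476, 90000 × 0.37 = 33300 → total 38776
Group 2: 35500 × 0.978 = 34719
Group 3: 74000 × 0.944 = 69856
Group 4: 90000 × 0.969 = 87210
Group 5: 89500 × 0.952 + 64000 × 0.374 = 85204 + 23936 = 109140
Net migration: Group 3 − 300 → 69556; Group 5 − 540 → 108600
Giving 38776 / 34719 / 69556 / 87210 / 108600.
After projecting period 2:
Births: 34719 × 0.074 = 2569, 69556 × 0.37 = 25736 → total 28305
Group 2: 38776 × 0.978 = 37923
Group 3: 34719 × 0.944 = 32775
Group 4: 69556 × 0.969 = 67400
Group 5: 87210 × 0.952 + 108600 × 0.374 = 83024 + 40616 = 123640
Net migration: Group 3 − 300 → 32475; Group 5 − 540 → 123100
Giving 28305 / 37923 / 32475 / 67400 / 123100.
Scenario A total after 2 periods: 289203
Scenario B projection —
After projecting period 1:
Births: 74000 × 0.024 = 1776, 90000 × 0.37 = 33300 → total 35076
Group 2: 35500 × 0.978 = 34719
Group 3: 74000 × 0.944 = 69856
Group 4: 90000 × 0.969 = 87210
Group 5: 89500 × 0.952 + 64000 × 0.374 = 85204 + 23936 = 109140
Net migration: Group 3 − 300 → 69556; Group 5 − 540 → 108600
Giving 35076 / 34719 / 69556 / 87210 / 108600.
After projecting period 2:
Births: 34719 × 0.024 = 833, 69556 × 0.37 = 25736 → total 26569
Group 2: 35076 × 0.978 = 34304
Group 3: 34719 × 0.944 = 32775
Group 4: 69556 × 0.969 = 67400
Group 5: 87210 × 0.952 + 108600 × 0.374 = 83024 + 40616 = 123640
Net migration: Group 3 − 300 → 32475; Group 5 − 540 → 123100
Giving 26569 / 34304 / 32475 / 67400 / 123100.
Scenario B total after 2 periods: 283848
Difference B − A = 283848 − 289203 = -5355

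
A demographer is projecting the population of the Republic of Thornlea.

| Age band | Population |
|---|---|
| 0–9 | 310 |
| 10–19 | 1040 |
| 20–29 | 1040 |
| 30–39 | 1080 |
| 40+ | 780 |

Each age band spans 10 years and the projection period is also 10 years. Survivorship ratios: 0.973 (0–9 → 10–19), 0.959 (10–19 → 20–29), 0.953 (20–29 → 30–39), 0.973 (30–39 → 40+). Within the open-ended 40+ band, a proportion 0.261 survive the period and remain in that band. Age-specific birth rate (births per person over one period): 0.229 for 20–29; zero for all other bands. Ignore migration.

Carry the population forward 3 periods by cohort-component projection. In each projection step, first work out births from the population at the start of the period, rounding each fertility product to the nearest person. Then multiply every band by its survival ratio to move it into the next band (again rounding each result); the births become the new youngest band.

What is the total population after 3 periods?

Period 1:
Births: 1040 × 0.229 = 238
10–19: 310 × 0.973 = 302
20–29: 1040 × 0.959 = 997
30–39: 1040 × 0.953 = 991
40+: 1080 × 0.973 + 780 × 0.261 = 1051 + 204 = 1255
→ [238, 302, 997, 991, 1255]
Period 2:
Births: 997 × 0.229 = 228
10–19: 238 × 0.973 = 232
20–29: 302 × 0.959 = 290
30–39: 997 × 0.953 = 950
40+: 991 × 0.973 + 1255 × 0.261 = 964 + 328 = 1292
→ [228, 232, 290, 950, 1292]
Period 3:
Births: 290 × 0.229 = 66
10–19: 228 × 0.973 = 222
20–29: 232 × 0.959 = 222
30–39: 290 × 0.953 = 276
40+: 950 × 0.973 + 1292 × 0.261 = 924 + 337 = 1261
→ [66, 222, 222, 276, 1261]
Total after period 3: 66 + 222 + 222 + 276 + 1261 = 2047

2047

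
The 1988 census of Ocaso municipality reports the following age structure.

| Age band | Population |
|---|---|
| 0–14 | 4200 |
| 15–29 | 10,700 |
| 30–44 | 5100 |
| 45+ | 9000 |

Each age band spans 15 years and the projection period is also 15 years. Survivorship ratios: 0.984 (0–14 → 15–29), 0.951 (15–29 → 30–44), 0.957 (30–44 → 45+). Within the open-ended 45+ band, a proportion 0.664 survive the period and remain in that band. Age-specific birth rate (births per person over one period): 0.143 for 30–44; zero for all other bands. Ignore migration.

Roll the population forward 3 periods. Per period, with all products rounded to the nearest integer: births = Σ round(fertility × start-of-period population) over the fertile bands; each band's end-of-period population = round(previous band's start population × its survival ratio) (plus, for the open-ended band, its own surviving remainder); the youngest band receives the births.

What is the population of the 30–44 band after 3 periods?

682

After projecting period 1:
Births: 5100 × 0.143 = 729
15–29: 4200 × 0.984 = 4133
30–44: 10700 × 0.951 = 10176
45+: 5100 × 0.957 + 9000 × 0.664 = 4881 + 5976 = 10857
Population now: 0–14=729, 15–29=4133, 30–44=10176, 45+=10857
After projecting period 2:
Births: 10176 × 0.143 = 1455
15–29: 729 × 0.984 = 717
30–44: 4133 × 0.951 = 3930
45+: 10176 × 0.957 + 10857 × 0.664 = 9738 + 7209 = 16947
Population now: 0–14=1455, 15–29=717, 30–44=3930, 45+=16947
After projecting period 3:
Births: 3930 × 0.143 = 562
15–29: 1455 × 0.984 = 1432
30–44: 717 × 0.951 = 682
45+: 3930 × 0.957 + 16947 × 0.664 = 3761 + 11253 = 15014
Population now: 0–14=562, 15–29=1432, 30–44=682, 45+=15014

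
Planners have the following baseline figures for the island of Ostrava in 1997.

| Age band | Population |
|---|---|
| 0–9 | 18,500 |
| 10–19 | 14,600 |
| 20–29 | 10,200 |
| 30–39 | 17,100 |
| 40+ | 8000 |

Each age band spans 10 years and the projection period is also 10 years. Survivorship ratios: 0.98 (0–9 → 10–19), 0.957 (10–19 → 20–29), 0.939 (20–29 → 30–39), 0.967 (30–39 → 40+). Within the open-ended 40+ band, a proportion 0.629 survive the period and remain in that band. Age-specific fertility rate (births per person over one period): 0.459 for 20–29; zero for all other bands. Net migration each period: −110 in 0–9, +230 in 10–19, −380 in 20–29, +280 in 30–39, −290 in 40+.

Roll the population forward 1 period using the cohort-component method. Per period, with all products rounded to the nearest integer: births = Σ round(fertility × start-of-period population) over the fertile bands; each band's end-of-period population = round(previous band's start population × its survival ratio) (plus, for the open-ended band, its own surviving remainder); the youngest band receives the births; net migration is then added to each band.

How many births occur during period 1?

4682

— Period 1 —
Births: 10200 * 0.459 = 4682
10–19: 18500 * 0.98 = 18130
20–29: 14600 * 0.957 = 13972
30–39: 10200 * 0.939 = 9578
40+: 17100 * 0.967 + 8000 * 0.629 = 16536 + 5032 = 21568
Net migration: 0–9 − 110 → 4572; 10–19 + 230 → 18360; 20–29 − 380 → 13592; 30–39 + 280 → 9858; 40+ − 290 → 21278
End of period: [4572, 18360, 13592, 9858, 21278]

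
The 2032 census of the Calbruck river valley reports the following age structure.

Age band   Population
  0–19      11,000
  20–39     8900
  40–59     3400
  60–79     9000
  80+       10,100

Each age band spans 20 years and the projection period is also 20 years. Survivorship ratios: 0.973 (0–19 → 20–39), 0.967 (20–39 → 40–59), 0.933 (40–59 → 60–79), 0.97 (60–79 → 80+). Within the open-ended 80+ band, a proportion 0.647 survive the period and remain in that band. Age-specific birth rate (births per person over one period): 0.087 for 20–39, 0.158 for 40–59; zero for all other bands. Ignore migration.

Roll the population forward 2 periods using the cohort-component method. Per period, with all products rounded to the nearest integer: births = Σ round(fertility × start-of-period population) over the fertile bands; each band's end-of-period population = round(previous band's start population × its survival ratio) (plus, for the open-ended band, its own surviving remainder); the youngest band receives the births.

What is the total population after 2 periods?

34899

(Groups numbered youngest = 1 to oldest = 5.)
Period 1.
Births: 8900 × 0.087 = 774  |  3400 × 0.158 = 537 — total 1311
Group 2: 11000 × 0.973 = 10703
Group 3: 8900 × 0.967 = 8606
Group 4: 3400 × 0.933 = 3172
Group 5: 9000 × 0.97 + 10100 × 0.647 = 8730 + 6535 = 15265
End of period: [1311, 10703, 8606, 3172, 15265]
Period 2.
Births: 10703 × 0.087 = 931  |  8606 × 0.158 = 1360 — total 2291
Group 2: 1311 × 0.973 = 1276
Group 3: 10703 × 0.967 = 10350
Group 4: 8606 × 0.933 = 8029
Group 5: 3172 × 0.97 + 15265 × 0.647 = 3077 + 9876 = 12953
End of period: [2291, 1276, 10350, 8029, 12953]
Total after period 2: 2291 + 1276 + 10350 + 8029 + 12953 = 34899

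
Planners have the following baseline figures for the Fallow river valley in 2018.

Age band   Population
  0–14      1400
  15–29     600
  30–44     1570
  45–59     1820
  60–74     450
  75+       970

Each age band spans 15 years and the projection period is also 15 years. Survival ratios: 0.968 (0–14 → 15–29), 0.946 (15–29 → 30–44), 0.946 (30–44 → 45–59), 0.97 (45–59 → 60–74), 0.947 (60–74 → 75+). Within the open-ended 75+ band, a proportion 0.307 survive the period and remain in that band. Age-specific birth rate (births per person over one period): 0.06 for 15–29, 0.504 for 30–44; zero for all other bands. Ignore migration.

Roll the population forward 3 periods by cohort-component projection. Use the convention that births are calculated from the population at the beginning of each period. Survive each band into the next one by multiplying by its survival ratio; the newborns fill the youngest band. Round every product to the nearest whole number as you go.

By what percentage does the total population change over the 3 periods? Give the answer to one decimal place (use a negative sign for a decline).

-19.4

Call the groups 1 to 6, youngest first.
— Period 1 —
Births: 600 × 0.06 = 36 ; 1570 × 0.504 = 791 — total 827
Group 2: 1400 × 0.968 = 1355
Group 3: 600 × 0.946 = 568
Group 4: 1570 × 0.946 = 1485
Group 5: 1820 × 0.97 = 1765
Group 6: 450 × 0.947 + 970 × 0.307 = 426 + 298 = 724
End of period: [827, 1355, 568, 1485, 1765, 724]
— Period 2 —
Births: 1355 × 0.06 = 81 ; 568 × 0.504 = 286 — total 367
Group 2: 827 × 0.968 = 801
Group 3: 1355 × 0.946 = 1282
Group 4: 568 × 0.946 = 537
Group 5: 1485 × 0.97 = 1440
Group 6: 1765 × 0.947 + 724 × 0.307 = 1671 + 222 = 1893
End of period: [367, 801, 1282, 537, 1440, 1893]
— Period 3 —
Births: 801 × 0.06 = 48 ; 1282 × 0.504 = 646 — total 694
Group 2: 367 × 0.968 = 355
Group 3: 801 × 0.946 = 758
Group 4: 1282 × 0.946 = 1213
Group 5: 537 × 0.97 = 521
Group 6: 1440 × 0.947 + 1893 × 0.307 = 1364 + 581 = 1945
End of period: [694, 355, 758, 1213, 521, 1945]
Total: 6810 → 5486; change = -1324; percentage change = -19.4%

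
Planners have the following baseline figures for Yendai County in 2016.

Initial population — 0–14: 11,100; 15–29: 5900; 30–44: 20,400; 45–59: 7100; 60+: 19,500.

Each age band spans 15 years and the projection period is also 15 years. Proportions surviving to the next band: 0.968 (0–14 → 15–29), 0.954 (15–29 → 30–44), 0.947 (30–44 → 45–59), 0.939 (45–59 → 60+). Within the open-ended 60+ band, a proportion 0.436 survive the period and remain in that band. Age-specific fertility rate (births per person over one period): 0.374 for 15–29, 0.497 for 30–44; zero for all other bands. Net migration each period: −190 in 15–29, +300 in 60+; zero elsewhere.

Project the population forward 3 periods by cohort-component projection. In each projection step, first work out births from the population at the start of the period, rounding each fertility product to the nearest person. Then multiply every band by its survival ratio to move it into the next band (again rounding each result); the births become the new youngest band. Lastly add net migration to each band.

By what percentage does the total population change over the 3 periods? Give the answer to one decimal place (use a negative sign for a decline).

(Groups numbered youngest = 1 to oldest = 5.)
After projecting period 1:
Births: 5900 × 0.374 = 2207 ; 20400 × 0.497 = 10139 → 12346
Group 2: 11100 × 0.968 = 10745
Group 3: 5900 × 0.954 = 5629
Group 4: 20400 × 0.947 = 19319
Group 5: 7100 × 0.939 + 19500 × 0.436 = 6667 + 8502 = 15169
Net migration: Group 2 − 190 → 10555; Group 5 + 300 → 15469
Giving 12346 / 10555 / 5629 / 19319 / 15469.
After projecting period 2:
Births: 10555 × 0.374 = 3948 ; 5629 × 0.497 = 2798 → 6746
Group 2: 12346 × 0.968 = 11951
Group 3: 10555 × 0.954 = 10069
Group 4: 5629 × 0.947 = 5331
Group 5: 19319 × 0.939 + 15469 × 0.436 = 18141 + 6744 = 24885
Net migration: Group 2 − 190 → 11761; Group 5 + 300 → 25185
Giving 6746 / 11761 / 10069 / 5331 / 25185.
After projecting period 3:
Births: 11761 × 0.374 = 4399 ; 10069 × 0.497 = 5004 → 9403
Group 2: 6746 × 0.968 = 6530
Group 3: 11761 × 0.954 = 11220
Group 4: 10069 × 0.947 = 9535
Group 5: 5331 × 0.939 + 25185 × 0.436 = 5006 + 10981 = 15987
Net migration: Group 2 − 190 → 6340; Group 5 + 300 → 16287
Giving 9403 / 6340 / 11220 / 9535 / 16287.
Total: 64000 → 52785; change = -11215; percentage change = -17.5%

-17.5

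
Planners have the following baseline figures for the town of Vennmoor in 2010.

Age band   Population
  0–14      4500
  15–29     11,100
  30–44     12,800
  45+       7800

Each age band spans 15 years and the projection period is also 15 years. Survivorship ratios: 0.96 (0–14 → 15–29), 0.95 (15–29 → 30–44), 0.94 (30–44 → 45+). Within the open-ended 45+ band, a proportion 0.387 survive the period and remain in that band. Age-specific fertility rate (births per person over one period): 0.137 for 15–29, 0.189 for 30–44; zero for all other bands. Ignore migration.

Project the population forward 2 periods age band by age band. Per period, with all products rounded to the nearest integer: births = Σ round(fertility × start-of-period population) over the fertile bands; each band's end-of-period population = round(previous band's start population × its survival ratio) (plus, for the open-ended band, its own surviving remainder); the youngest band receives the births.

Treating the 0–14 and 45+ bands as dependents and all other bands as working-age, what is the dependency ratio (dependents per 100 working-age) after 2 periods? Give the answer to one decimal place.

[period 1]
Births: 11100 * 0.137 = 1521  |  12800 * 0.189 = 2419 ⇒ total 3940
15–29: 4500 * 0.96 = 4320
30–44: 11100 * 0.95 = 10545
45+: 12800 * 0.94 + 7800 * 0.387 = 12032 + 3019 = 15051
End of period: [3940, 4320, 10545, 15051]
[period 2]
Births: 4320 * 0.137 = 592  |  10545 * 0.189 = 1993 ⇒ total 2585
15–29: 3940 * 0.96 = 3782
30–44: 4320 * 0.95 = 4104
45+: 10545 * 0.94 + 15051 * 0.387 = 9912 + 5825 = 15737
End of period: [2585, 3782, 4104, 15737]
Dependents (band 0–14 + band 45+) = 2585 + 15737 = 18322; working-age = 7886; ratio = 18322/7886 × 100 = 232.3

232.3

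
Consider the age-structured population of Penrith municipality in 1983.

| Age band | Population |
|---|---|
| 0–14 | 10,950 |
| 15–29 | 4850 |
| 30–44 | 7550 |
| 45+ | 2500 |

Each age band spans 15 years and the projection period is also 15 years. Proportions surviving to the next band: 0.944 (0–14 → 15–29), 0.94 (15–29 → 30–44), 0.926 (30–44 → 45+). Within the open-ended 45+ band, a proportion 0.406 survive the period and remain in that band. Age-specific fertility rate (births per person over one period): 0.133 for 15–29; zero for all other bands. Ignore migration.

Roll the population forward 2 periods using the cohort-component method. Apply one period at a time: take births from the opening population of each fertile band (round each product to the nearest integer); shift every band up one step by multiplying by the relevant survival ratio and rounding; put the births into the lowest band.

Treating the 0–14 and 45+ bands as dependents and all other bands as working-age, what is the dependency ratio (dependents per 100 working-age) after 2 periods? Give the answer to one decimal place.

85.7

Call the groups 1 to 4, youngest first.
After projecting period 1:
Births: 4850 × 0.133 = 645
Group 2: 10950 × 0.944 = 10337
Group 3: 4850 × 0.94 = 4559
Group 4: 7550 × 0.926 + 2500 × 0.406 = 6991 + 1015 = 8006
→ [645, 10337, 4559, 8006]
After projecting period 2:
Births: 10337 × 0.133 = 1375
Group 2: 645 × 0.944 = 609
Group 3: 10337 × 0.94 = 9717
Group 4: 4559 × 0.926 + 8006 × 0.406 = 4222 + 3250 = 7472
→ [1375, 609, 9717, 7472]
Dependents (band 0–14 + band 45+) = 1375 + 7472 = 8847; working-age = 10326; ratio = 8847/10326 × 100 = 85.7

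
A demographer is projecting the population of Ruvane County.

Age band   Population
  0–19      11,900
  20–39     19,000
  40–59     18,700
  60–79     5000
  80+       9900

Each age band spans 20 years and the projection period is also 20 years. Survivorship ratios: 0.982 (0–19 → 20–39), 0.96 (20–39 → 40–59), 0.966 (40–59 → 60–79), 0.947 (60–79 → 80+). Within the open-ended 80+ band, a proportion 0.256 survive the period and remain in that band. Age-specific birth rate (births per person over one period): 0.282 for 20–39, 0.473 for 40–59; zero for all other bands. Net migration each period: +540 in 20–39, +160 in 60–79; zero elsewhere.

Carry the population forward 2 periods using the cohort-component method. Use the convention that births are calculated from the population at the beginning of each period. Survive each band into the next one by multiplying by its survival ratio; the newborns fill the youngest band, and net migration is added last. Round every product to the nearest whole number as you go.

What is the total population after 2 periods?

Numbering the bands 1..5 from youngest to oldest:
[period 1]
Births: 19000 * 0.282 = 5358 ; 18700 * 0.473 = 8845 → 14203
Band 2: 11900 * 0.982 = 11686
Band 3: 19000 * 0.96 = 18240
Band 4: 18700 * 0.966 = 18064
Band 5: 5000 * 0.947 + 9900 * 0.256 = 4735 + 2534 = 7269
Net migration: Band 2 + 540 → 12226; Band 4 + 160 → 18224
→ [14203, 12226, 18240, 18224, 7269]
[period 2]
Births: 12226 * 0.282 = 3448 ; 18240 * 0.473 = 8628 → 12076
Band 2: 14203 * 0.982 = 13947
Band 3: 12226 * 0.96 = 11737
Band 4: 18240 * 0.966 = 17620
Band 5: 18224 * 0.947 + 7269 * 0.256 = 17258 + 1861 = 19119
Net migration: Band 2 + 540 → 14487; Band 4 + 160 → 17780
→ [12076, 14487, 11737, 17780, 19119]
Total after period 2: 12076 + 14487 + 11737 + 17780 + 19119 = 75199

75199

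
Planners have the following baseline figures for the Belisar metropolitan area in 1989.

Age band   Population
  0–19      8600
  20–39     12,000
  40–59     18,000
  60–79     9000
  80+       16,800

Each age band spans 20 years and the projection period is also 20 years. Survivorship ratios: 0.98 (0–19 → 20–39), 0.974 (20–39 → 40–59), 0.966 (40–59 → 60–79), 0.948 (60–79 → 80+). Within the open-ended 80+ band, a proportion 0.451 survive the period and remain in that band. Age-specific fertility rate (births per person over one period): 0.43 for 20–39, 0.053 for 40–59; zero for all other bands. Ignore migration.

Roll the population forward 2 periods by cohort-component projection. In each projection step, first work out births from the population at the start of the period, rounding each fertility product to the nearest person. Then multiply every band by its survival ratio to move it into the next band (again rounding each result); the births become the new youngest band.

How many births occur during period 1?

Let band 1 be 0–19 through band 5 = 80+.
Period 1.
Births: 12000 × 0.43 = 5160 ; 18000 × 0.053 = 954 → total 6114
Band 2: 8600 × 0.98 = 8428
Band 3: 12000 × 0.974 = 11688
Band 4: 18000 × 0.966 = 17388
Band 5: 9000 × 0.948 + 16800 × 0.451 = 8532 + 7577 = 16109
→ [6114, 8428, 11688, 17388, 16109]

6114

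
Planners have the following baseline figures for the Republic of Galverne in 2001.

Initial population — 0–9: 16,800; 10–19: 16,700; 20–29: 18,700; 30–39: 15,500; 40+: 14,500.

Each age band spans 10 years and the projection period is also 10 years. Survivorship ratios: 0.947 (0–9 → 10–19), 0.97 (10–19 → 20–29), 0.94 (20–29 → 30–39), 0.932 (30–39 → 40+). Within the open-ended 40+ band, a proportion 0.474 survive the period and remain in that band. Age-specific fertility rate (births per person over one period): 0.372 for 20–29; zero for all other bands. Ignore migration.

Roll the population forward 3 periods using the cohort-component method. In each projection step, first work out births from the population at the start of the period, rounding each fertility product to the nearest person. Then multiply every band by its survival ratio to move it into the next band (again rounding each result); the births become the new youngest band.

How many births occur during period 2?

Numbering the bands 1..5 from youngest to oldest:
Period 1:
Births: 18700 * 0.372 = 6956
Band 2: 16800 * 0.947 = 15910
Band 3: 16700 * 0.97 = 16199
Band 4: 18700 * 0.94 = 17578
Band 5: 15500 * 0.932 + 14500 * 0.474 = 14446 + 6873 = 21319
End of period: [6956, 15910, 16199, 17578, 21319]
Period 2:
Births: 16199 * 0.372 = 6026
Band 2: 6956 * 0.947 = 6587
Band 3: 15910 * 0.97 = 15433
Band 4: 16199 * 0.94 = 15227
Band 5: 17578 * 0.932 + 21319 * 0.474 = 16383 + 10105 = 26488
End of period: [6026, 6587, 15433, 15227, 26488]

6026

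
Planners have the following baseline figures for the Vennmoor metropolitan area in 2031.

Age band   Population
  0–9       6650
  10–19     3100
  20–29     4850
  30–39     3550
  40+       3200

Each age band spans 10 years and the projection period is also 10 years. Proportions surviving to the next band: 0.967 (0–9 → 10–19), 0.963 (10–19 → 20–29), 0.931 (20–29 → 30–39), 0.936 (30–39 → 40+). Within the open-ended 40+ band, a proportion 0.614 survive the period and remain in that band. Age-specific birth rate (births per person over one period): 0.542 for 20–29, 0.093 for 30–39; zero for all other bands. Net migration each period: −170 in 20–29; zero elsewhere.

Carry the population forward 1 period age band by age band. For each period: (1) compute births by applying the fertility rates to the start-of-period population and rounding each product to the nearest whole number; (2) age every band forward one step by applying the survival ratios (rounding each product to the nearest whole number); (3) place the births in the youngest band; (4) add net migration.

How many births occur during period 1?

2959

— Period 1 —
Births: 4850 * 0.542 = 2629  |  3550 * 0.093 = 330 → 2959
10–19: 6650 * 0.967 = 6431
20–29: 3100 * 0.963 = 2985
30–39: 4850 * 0.931 = 4515
40+: 3550 * 0.936 + 3200 * 0.614 = 3323 + 1965 = 5288
Net migration: 20–29 − 170 → 2815
Giving 2959 / 6431 / 2815 / 4515 / 5288.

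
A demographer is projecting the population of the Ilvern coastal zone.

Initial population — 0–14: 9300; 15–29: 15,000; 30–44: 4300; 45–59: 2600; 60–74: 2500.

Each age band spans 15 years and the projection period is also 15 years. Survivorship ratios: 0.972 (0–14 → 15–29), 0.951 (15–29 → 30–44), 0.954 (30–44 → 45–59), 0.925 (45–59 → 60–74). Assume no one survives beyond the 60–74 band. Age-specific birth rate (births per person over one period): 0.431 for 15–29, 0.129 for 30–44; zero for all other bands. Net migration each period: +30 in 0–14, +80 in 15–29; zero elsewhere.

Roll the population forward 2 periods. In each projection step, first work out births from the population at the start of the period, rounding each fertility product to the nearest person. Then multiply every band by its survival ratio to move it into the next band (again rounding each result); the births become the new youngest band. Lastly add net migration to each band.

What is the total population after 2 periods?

38810

Call the bands 1 to 5, youngest first.
Period 1:
Births: 15000 × 0.431 = 6465  |  4300 × 0.129 = 555 → total 7020
Band 2: 9300 × 0.972 = 9040
Band 3: 15000 × 0.951 = 14265
Band 4: 4300 × 0.954 = 4102
Band 5: 2600 × 0.925 = 2405
Net migration: Band 1 + 30 → 7050; Band 2 + 80 → 9120
→ [7050, 9120, 14265, 4102, 2405]
Period 2:
Births: 9120 × 0.431 = 3931  |  14265 × 0.129 = 1840 → total 5771
Band 2: 7050 × 0.972 = 6853
Band 3: 9120 × 0.951 = 8673
Band 4: 14265 × 0.954 = 13609
Band 5: 4102 × 0.925 = 3794
Net migration: Band 1 + 30 → 5801; Band 2 + 80 → 6933
→ [5801, 6933, 8673, 13609, 3794]
Total after period 2: 5801 + 6933 + 8673 + 13609 + 3794 = 38810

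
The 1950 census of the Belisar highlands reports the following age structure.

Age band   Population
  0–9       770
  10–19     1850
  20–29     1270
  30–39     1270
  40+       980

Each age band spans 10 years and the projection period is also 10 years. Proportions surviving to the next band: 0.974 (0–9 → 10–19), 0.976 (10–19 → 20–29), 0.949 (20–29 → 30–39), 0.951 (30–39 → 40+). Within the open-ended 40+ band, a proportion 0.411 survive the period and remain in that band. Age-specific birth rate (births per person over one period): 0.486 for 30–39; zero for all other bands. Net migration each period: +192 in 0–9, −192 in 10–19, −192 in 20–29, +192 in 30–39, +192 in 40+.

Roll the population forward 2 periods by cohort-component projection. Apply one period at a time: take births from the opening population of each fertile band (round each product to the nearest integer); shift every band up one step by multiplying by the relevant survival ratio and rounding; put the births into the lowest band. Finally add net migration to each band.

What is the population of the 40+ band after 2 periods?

2262

Numbering the groups 1..5 from youngest to oldest:
After projecting period 1:
Births: 1270 × 0.486 = 617
Group 2: 770 × 0.974 = 750
Group 3: 1850 × 0.976 = 1806
Group 4: 1270 × 0.949 = 1205
Group 5: 1270 × 0.951 + 980 × 0.411 = 1208 + 403 = 1611
Net migration: Group 1 + 192 → 809; Group 2 − 192 → 558; Group 3 − 192 → 1614; Group 4 + 192 → 1397; Group 5 + 192 → 1803
Population now: 0–9=809, 10–19=558, 20–29=1614, 30–39=1397, 40+=1803
After projecting period 2:
Births: 1397 × 0.486 = 679
Group 2: 809 × 0.974 = 788
Group 3: 558 × 0.976 = 545
Group 4: 1614 × 0.949 = 1532
Group 5: 1397 × 0.951 + 1803 × 0.411 = 1329 + 741 = 2070
Net migration: Group 1 + 192 → 871; Group 2 − 192 → 596; Group 3 − 192 → 353; Group 4 + 192 → 1724; Group 5 + 192 → 2262
Population now: 0–9=871, 10–19=596, 20–29=353, 30–39=1724, 40+=2262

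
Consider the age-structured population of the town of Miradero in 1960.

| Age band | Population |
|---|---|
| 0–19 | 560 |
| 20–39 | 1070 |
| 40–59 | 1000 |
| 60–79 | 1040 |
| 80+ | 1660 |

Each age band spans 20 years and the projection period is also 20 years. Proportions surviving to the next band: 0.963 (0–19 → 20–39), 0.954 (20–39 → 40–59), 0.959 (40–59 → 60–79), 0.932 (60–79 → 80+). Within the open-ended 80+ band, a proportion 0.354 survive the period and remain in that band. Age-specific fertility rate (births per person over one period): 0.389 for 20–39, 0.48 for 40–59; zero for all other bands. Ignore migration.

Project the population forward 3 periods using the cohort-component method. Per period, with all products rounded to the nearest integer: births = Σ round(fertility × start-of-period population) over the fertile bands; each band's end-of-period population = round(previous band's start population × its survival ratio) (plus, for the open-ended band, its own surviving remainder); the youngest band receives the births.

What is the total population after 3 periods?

3997

After projecting period 1:
Births: 1070 × 0.389 = 416, 1000 × 0.48 = 480 ⇒ total 896
20–39: 560 × 0.963 = 539
40–59: 1070 × 0.954 = 1021
60–79: 1000 × 0.959 = 959
80+: 1040 × 0.932 + 1660 × 0.354 = 969 + 588 = 1557
Population now: 0–19=896, 20–39=539, 40–59=1021, 60–79=959, 80+=1557
After projecting period 2:
Births: 539 × 0.389 = 210, 1021 × 0.48 = 490 ⇒ total 700
20–39: 896 × 0.963 = 863
40–59: 539 × 0.954 = 514
60–79: 1021 × 0.959 = 979
80+: 959 × 0.932 + 1557 × 0.354 = 894 + 551 = 1445
Population now: 0–19=700, 20–39=863, 40–59=514, 60–79=979, 80+=1445
After projecting period 3:
Births: 863 × 0.389 = 336, 514 × 0.48 = 247 ⇒ total 583
20–39: 700 × 0.963 = 674
40–59: 863 × 0.954 = 823
60–79: 514 × 0.959 = 493
80+: 979 × 0.932 + 1445 × 0.354 = 912 + 512 = 1424
Population now: 0–19=583, 20–39=674, 40–59=823, 60–79=493, 80+=1424
Total after period 3: 583 + 674 + 823 + 493 + 1424 = 3997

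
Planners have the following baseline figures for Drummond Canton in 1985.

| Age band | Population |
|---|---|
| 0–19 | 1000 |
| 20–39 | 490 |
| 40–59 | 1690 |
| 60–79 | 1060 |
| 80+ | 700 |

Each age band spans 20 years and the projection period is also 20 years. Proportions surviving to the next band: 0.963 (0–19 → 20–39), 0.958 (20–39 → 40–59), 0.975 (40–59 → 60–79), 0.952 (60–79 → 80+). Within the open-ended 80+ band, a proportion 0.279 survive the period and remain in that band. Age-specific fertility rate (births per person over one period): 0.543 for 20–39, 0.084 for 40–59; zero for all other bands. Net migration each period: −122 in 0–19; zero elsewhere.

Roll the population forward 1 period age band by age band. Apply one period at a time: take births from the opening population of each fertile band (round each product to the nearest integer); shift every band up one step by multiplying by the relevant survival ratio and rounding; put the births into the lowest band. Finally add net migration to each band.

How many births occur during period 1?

408

Numbering the bands 1..5 from youngest to oldest:
[period 1]
Births: 490 * 0.543 = 266 ; 1690 * 0.084 = 142 — total 408
Band 2: 1000 * 0.963 = 963
Band 3: 490 * 0.958 = 469
Band 4: 1690 * 0.975 = 1648
Band 5: 1060 * 0.952 + 700 * 0.279 = 1009 + 195 = 1204
Net migration: Band 1 − 122 → 286
End of period: [286, 963, 469, 1648, 1204]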